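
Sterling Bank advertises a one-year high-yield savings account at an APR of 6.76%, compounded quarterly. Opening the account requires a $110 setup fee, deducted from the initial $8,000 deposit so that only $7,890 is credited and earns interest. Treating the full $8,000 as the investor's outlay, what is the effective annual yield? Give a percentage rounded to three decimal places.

5.463%

Value after one year: 7,890 × (1 + 0.0676/4)^4 = 7,890 × 1.069333 = $8,437.04.
Effective yield on the $8,000 outlay: 8,437.04 / 8,000 − 1 = 0.054630 = 5.463%.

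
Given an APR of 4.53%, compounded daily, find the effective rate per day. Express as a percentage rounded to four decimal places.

0.0124%

With a nominal annual rate compounded daily, the periodic rate is the nominal rate divided by 365.
i = 0.0453 / 365 = 0.0001241 = 0.0124%.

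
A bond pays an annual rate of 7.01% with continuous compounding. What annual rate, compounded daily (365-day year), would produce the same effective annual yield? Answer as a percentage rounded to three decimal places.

7.011%

EAR under continuous compounding: e^0.0701 − 1 = 0.072615.
Solve (1 + r/365)^365 = 1.072615: r/365 = 1.072615^(1/365) − 1 = 0.000192, so r = 0.070107 = 7.011%.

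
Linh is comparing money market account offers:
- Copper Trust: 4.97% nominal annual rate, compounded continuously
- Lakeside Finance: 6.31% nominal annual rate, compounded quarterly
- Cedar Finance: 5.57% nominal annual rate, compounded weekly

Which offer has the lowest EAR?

Copper Trust: e^0.0497 − 1 = 5.096%
Lakeside Finance: (1 + 0.0631/4)^4 − 1 = 6.461%
Cedar Finance: (1 + 0.0557/52)^52 − 1 = 5.725%
The lowest effective annual rate is Copper Trust at 5.096%.

Copper Trust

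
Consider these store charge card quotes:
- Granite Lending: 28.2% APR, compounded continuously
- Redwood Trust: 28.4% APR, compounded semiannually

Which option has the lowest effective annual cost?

Granite Lending: e^0.282 − 1 = 32.578%
Redwood Trust: (1 + 0.284/2)^2 − 1 = 30.416%
The lowest effective annual rate is Redwood Trust at 30.416%.

Redwood Trust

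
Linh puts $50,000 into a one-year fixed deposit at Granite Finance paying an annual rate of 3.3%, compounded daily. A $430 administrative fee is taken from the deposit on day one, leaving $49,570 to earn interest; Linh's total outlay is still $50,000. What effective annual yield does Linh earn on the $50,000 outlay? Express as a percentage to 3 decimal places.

2.466%

Value after one year: 49,570 × (1 + 0.033/365)^365 = 49,570 × 1.033549 = $51,233.02.
Effective yield on the $50,000 outlay: 51,233.02 / 50,000 − 1 = 0.024660 = 2.466%.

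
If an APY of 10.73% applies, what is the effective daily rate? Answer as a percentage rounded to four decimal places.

0.0279%

The per-day rate i satisfies (1 + i)^365 = 1 + 0.1073.
i = 1.1073^(1/365) − 1 = 0.0002793 = 0.0279%.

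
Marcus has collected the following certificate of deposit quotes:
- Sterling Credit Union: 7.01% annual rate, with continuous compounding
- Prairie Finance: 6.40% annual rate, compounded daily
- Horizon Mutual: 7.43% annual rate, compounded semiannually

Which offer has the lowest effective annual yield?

Sterling Credit Union: e^0.0701 − 1 = 7.262%
Prairie Finance: (1 + 0.0640/365)^365 − 1 = 6.609%
Horizon Mutual: (1 + 0.0743/2)^2 − 1 = 7.568%
The lowest effective annual rate is Prairie Finance at 6.609%.

Prairie Finance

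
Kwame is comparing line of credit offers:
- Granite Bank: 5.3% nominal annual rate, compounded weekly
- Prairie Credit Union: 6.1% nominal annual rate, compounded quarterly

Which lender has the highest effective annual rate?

Granite Bank: (1 + 0.053/52)^52 − 1 = 5.440%
Prairie Credit Union: (1 + 0.061/4)^4 − 1 = 6.241%
The highest effective annual rate is Prairie Credit Union at 6.241%.

Prairie Credit Union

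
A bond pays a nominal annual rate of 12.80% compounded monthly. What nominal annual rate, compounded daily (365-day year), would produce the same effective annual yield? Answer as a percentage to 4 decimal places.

12.7344%

EAR = (1 + 0.1280/12)^12 − 1 = 0.135783.
Solve (1 + r/365)^365 = 1.135783: r/365 = 1.135783^(1/365) − 1 = 0.000349, so r = 0.127344 = 12.7344%.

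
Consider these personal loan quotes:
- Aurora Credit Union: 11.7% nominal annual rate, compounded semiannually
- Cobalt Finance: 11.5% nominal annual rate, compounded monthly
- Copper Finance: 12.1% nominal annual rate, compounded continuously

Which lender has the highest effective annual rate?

Aurora Credit Union: (1 + 0.117/2)^2 − 1 = 12.042%
Cobalt Finance: (1 + 0.115/12)^12 − 1 = 12.126%
Copper Finance: e^0.121 − 1 = 12.862%
The highest effective annual rate is Copper Finance at 12.862%.

Copper Finance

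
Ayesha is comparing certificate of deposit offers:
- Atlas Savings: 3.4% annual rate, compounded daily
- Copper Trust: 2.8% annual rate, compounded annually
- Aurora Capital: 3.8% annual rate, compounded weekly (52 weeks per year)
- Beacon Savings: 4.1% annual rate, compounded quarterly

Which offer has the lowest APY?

Copper Trust

Atlas Savings: (1 + 0.034/365)^365 − 1 = 3.458%
Copper Trust: compounded annually, EAR = 2.800%
Aurora Capital: (1 + 0.038/52)^52 − 1 = 3.872%
Beacon Savings: (1 + 0.041/4)^4 − 1 = 4.163%
The lowest effective annual rate is Copper Trust at 2.800%.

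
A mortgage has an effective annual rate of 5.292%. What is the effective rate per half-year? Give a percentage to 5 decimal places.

The per-half-year rate i satisfies (1 + i)^2 = 1 + 0.05292.
i = 1.05292^(1/2) − 1 = 0.0261189 = 2.61189%.

2.61189%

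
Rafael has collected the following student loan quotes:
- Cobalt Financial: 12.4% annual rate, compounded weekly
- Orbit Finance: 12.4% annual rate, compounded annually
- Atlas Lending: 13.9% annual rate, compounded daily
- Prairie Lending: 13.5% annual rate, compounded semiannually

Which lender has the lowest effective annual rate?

Orbit Finance

Cobalt Financial: (1 + 0.124/52)^52 − 1 = 13.185%
Orbit Finance: compounded annually, EAR = 12.400%
Atlas Lending: (1 + 0.139/365)^365 − 1 = 14.909%
Prairie Lending: (1 + 0.135/2)^2 − 1 = 13.956%
The lowest effective annual rate is Orbit Finance at 12.400%.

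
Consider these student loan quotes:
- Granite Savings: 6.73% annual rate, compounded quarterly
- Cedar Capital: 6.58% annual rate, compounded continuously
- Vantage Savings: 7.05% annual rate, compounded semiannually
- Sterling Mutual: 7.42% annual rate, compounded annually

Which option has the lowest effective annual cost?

Granite Savings: (1 + 0.0673/4)^4 − 1 = 6.902%
Cedar Capital: e^0.0658 − 1 = 6.801%
Vantage Savings: (1 + 0.0705/2)^2 − 1 = 7.174%
Sterling Mutual: compounded annually, EAR = 7.420%
The lowest effective annual rate is Cedar Capital at 6.801%.

Cedar Capital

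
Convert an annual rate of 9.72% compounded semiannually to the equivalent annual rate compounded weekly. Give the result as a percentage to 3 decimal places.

EAR = (1 + 0.0972/2)^2 − 1 = 0.099562.
Solve (1 + r/52)^52 = 1.099562: r/52 = 1.099562^(1/52) − 1 = 0.001827, so r = 0.094999 = 9.500%.

9.500%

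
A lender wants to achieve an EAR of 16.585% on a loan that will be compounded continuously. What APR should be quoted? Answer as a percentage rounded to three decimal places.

Continuous: nominal r satisfies e^r − 1 = 0.16585.
r = ln(1 + 0.16585) = ln(1.16585) = 0.153450 = 15.345%.

15.345%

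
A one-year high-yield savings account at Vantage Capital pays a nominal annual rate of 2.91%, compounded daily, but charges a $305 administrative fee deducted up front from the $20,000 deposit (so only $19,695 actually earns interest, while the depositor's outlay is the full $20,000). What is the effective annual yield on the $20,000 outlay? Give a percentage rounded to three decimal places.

Value after one year: 19,695 × (1 + 0.0291/365)^365 = 19,695 × 1.029526 = $20,276.52.
Effective yield on the $20,000 outlay: 20,276.52 / 20,000 − 1 = 0.013826 = 1.383%.

1.383%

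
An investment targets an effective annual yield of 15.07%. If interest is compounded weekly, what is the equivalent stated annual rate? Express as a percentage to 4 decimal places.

(1 + r/52)^52 − 1 = 0.1507, so 1 + r/52 = 1.1507^(1/52).
r/52 = 0.002703, so r = 0.140560 = 14.0560%.

14.0560%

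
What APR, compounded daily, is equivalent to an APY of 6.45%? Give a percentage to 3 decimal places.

(1 + r/365)^365 − 1 = 0.0645, so 1 + r/365 = 1.0645^(1/365).
r/365 = 0.000171, so r = 0.062511 = 6.251%.

6.251%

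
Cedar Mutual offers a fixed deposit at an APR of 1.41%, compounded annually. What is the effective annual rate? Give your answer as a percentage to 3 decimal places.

Annual compounding means the effective rate equals the nominal rate: 1.410%.

1.410%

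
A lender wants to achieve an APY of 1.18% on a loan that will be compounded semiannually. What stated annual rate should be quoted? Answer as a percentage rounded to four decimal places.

1.1765%

(1 + r/2)^2 − 1 = 0.0118, so 1 + r/2 = 1.0118^(1/2).
r/2 = 0.005883, so r = 0.011765 = 1.1765%.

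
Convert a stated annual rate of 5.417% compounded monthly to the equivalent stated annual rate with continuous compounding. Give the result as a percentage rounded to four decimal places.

EAR = (1 + 0.05417/12)^12 − 1 = 0.055535.
Equivalent continuous rate: r = ln(1 + 0.055535) = 0.054048 = 5.4048%.

5.4048%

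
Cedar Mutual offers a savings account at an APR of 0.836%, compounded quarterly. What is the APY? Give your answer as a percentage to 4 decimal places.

0.8386%

EAR = (1 + 0.00836/4)^4 − 1.
= (1 + 0.002090)^4 − 1 = 1.008386 − 1 = 0.8386%.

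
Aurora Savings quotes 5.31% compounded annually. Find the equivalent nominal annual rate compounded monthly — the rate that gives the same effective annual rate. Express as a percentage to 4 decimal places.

Compounded annually, EAR = nominal = 0.053100.
Solve (1 + r/12)^12 = 1.053100: r/12 = 1.053100^(1/12) − 1 = 0.004321, so r = 0.051850 = 5.1850%.

5.1850%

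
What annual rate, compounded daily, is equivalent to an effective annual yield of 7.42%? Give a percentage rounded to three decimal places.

7.158%

(1 + r/365)^365 − 1 = 0.0742, so 1 + r/365 = 1.0742^(1/365).
r/365 = 0.000196, so r = 0.071583 = 7.158%.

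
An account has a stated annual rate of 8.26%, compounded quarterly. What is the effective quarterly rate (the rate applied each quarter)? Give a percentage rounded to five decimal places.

With a nominal annual rate compounded quarterly, the periodic rate is the nominal rate divided by 4.
i = 0.0826 / 4 = 0.0206500 = 2.06500%.

2.06500%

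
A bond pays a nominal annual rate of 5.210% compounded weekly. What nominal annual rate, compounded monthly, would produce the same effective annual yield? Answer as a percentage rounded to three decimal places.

EAR = (1 + 0.05210/52)^52 − 1 = 0.053454.
Solve (1 + r/12)^12 = 1.053454: r/12 = 1.053454^(1/12) − 1 = 0.004349, so r = 0.052187 = 5.219%.

5.219%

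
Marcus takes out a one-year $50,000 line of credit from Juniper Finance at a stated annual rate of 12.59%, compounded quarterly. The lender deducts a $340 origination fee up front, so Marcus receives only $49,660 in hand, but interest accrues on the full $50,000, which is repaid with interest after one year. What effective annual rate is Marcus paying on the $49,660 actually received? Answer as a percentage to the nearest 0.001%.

Amount owed after one year: 50,000 × (1 + 0.1259/4)^4 = 50,000 × 1.131970 = $56,598.49.
Effective rate on net proceeds: 56,598.49 / 49,660 − 1 = 0.139720 = 13.972%.

13.972%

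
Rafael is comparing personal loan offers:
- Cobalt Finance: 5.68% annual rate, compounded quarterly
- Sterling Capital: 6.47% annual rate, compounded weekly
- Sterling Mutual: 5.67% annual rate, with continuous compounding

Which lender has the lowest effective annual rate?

Cobalt Finance

Cobalt Finance: (1 + 0.0568/4)^4 − 1 = 5.802%
Sterling Capital: (1 + 0.0647/52)^52 − 1 = 6.680%
Sterling Mutual: e^0.0567 − 1 = 5.834%
The lowest effective annual rate is Cobalt Finance at 5.802%.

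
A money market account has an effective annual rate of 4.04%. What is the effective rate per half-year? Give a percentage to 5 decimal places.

2.00000%

The per-half-year rate i satisfies (1 + i)^2 = 1 + 0.0404.
i = 1.0404^(1/2) − 1 = 0.0200000 = 2.00000%.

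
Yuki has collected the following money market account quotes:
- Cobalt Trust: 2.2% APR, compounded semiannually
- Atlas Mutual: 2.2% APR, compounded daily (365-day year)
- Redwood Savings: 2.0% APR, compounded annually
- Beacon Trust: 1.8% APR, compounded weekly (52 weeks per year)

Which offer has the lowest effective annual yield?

Cobalt Trust: (1 + 0.022/2)^2 − 1 = 2.212%
Atlas Mutual: (1 + 0.022/365)^365 − 1 = 2.224%
Redwood Savings: compounded annually, EAR = 2.000%
Beacon Trust: (1 + 0.018/52)^52 − 1 = 1.816%
The lowest effective annual rate is Beacon Trust at 1.816%.

Beacon Trust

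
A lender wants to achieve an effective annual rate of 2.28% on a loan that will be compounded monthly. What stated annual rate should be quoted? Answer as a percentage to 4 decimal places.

(1 + r/12)^12 − 1 = 0.0228, so 1 + r/12 = 1.0228^(1/12).
r/12 = 0.001880, so r = 0.022565 = 2.2565%.

2.2565%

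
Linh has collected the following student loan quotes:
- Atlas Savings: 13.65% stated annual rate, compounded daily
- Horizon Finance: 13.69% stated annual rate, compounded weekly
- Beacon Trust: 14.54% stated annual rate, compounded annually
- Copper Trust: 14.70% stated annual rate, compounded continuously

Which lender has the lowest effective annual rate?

Beacon Trust

Atlas Savings: (1 + 0.1365/365)^365 − 1 = 14.623%
Horizon Finance: (1 + 0.1369/52)^52 − 1 = 14.651%
Beacon Trust: compounded annually, EAR = 14.540%
Copper Trust: e^0.1470 − 1 = 15.835%
The lowest effective annual rate is Beacon Trust at 14.540%.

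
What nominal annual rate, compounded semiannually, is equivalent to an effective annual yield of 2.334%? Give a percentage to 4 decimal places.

(1 + r/2)^2 − 1 = 0.02334, so 1 + r/2 = 1.02334^(1/2).
r/2 = 0.011603, so r = 0.023205 = 2.3205%.

2.3205%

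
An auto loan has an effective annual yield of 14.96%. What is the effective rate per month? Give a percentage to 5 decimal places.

The per-month rate i satisfies (1 + i)^12 = 1 + 0.1496.
i = 1.1496^(1/12) − 1 = 0.0116856 = 1.16856%.

1.16856%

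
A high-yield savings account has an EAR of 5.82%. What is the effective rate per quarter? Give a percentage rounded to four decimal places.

1.4243%

The per-quarter rate i satisfies (1 + i)^4 = 1 + 0.0582.
i = 1.0582^(1/4) − 1 = 0.0142428 = 1.4243%.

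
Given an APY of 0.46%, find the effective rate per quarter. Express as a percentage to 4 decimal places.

The per-quarter rate i satisfies (1 + i)^4 = 1 + 0.0046.
i = 1.0046^(1/4) − 1 = 0.0011480 = 0.1148%.

0.1148%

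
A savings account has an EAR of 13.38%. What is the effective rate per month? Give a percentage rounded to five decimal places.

The per-month rate i satisfies (1 + i)^12 = 1 + 0.1338.
i = 1.1338^(1/12) − 1 = 0.0105195 = 1.05195%.

1.05195%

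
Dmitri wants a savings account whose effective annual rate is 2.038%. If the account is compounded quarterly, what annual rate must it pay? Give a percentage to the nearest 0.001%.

(1 + r/4)^4 − 1 = 0.02038, so 1 + r/4 = 1.02038^(1/4).
r/4 = 0.005057, so r = 0.020226 = 2.023%.

2.023%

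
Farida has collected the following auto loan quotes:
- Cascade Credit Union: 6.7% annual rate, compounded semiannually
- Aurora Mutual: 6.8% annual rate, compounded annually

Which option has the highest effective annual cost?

Cascade Credit Union

Cascade Credit Union: (1 + 0.067/2)^2 − 1 = 6.812%
Aurora Mutual: compounded annually, EAR = 6.800%
The highest effective annual rate is Cascade Credit Union at 6.812%.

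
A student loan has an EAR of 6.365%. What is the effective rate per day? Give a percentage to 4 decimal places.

The per-day rate i satisfies (1 + i)^365 = 1 + 0.06365.
i = 1.06365^(1/365) − 1 = 0.0001691 = 0.0169%.

0.0169%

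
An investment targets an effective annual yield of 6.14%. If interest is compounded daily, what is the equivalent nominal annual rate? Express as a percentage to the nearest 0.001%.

(1 + r/365)^365 − 1 = 0.0614, so 1 + r/365 = 1.0614^(1/365).
r/365 = 0.000163, so r = 0.059594 = 5.959%.

5.959%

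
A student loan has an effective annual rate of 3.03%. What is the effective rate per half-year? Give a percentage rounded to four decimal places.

The per-half-year rate i satisfies (1 + i)^2 = 1 + 0.0303.
i = 1.0303^(1/2) − 1 = 0.0150369 = 1.5037%.

1.5037%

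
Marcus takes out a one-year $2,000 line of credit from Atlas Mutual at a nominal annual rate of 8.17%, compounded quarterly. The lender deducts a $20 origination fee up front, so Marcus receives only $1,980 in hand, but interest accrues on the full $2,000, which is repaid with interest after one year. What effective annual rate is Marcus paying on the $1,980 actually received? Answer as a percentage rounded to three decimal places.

Amount owed after one year: 2,000 × (1 + 0.0817/4)^4 = 2,000 × 1.084237 = $2,168.47.
Effective rate on net proceeds: 2,168.47 / 1,980 − 1 = 0.095189 = 9.519%.

9.519%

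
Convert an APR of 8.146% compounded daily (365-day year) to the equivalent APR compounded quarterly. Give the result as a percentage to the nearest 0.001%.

EAR = (1 + 0.08146/365)^365 − 1 = 0.084860.
Solve (1 + r/4)^4 = 1.084860: r/4 = 1.084860^(1/4) − 1 = 0.020571, so r = 0.082286 = 8.229%.

8.229%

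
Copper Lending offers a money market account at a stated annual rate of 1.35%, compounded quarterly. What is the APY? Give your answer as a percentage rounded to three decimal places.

1.357%

EAR = (1 + 0.0135/4)^4 − 1.
= (1 + 0.003375)^4 − 1 = 1.013568 − 1 = 1.357%.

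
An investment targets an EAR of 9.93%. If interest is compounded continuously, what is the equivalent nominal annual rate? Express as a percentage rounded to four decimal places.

Continuous: nominal r satisfies e^r − 1 = 0.0993.
r = ln(1 + 0.0993) = ln(1.0993) = 0.094674 = 9.4674%.

9.4674%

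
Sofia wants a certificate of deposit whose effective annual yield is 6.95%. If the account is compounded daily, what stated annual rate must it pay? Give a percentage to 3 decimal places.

(1 + r/365)^365 − 1 = 0.0695, so 1 + r/365 = 1.0695^(1/365).
r/365 = 0.000184, so r = 0.067197 = 6.720%.

6.720%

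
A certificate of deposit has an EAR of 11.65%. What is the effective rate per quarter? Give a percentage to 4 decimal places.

The per-quarter rate i satisfies (1 + i)^4 = 1 + 0.1165.
i = 1.1165^(1/4) − 1 = 0.0279327 = 2.7933%.

2.7933%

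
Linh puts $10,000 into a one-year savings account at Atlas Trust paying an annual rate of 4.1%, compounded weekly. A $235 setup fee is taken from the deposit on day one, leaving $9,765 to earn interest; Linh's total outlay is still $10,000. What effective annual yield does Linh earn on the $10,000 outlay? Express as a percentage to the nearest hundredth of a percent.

1.74%

Value after one year: 9,765 × (1 + 0.041/52)^52 = 9,765 × 1.041835 = $10,173.52.
Effective yield on the $10,000 outlay: 10,173.52 / 10,000 − 1 = 0.017352 = 1.74%.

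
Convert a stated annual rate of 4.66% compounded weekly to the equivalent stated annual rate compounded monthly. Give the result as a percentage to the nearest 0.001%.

EAR = (1 + 0.0466/52)^52 − 1 = 0.047681.
Solve (1 + r/12)^12 = 1.047681: r/12 = 1.047681^(1/12) − 1 = 0.003889, so r = 0.046670 = 4.667%.

4.667%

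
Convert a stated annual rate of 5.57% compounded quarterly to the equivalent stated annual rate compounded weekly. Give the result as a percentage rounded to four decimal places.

EAR = (1 + 0.0557/4)^4 − 1 = 0.056874.
Solve (1 + r/52)^52 = 1.056874: r/52 = 1.056874^(1/52) − 1 = 0.001064, so r = 0.055345 = 5.5345%.

5.5345%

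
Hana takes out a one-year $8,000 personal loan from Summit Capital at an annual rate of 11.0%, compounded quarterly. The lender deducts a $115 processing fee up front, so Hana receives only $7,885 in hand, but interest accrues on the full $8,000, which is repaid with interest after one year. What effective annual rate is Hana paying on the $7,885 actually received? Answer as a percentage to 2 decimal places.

13.09%

Amount owed after one year: 8,000 × (1 + 0.110/4)^4 = 8,000 × 1.114621 = $8,916.97.
Effective rate on net proceeds: 8,916.97 / 7,885 − 1 = 0.130878 = 13.09%.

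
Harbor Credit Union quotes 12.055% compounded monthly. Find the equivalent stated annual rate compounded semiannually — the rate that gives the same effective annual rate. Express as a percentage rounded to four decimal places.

EAR = (1 + 0.12055/12)^12 − 1 = 0.127439.
Solve (1 + r/2)^2 = 1.127439: r/2 = 1.127439^(1/2) − 1 = 0.061809, so r = 0.123618 = 12.3618%.

12.3618%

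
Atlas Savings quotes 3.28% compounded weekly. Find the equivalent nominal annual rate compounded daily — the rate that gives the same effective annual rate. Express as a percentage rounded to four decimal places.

EAR = (1 + 0.0328/52)^52 − 1 = 0.033333.
Solve (1 + r/365)^365 = 1.033333: r/365 = 1.033333^(1/365) − 1 = 0.000090, so r = 0.032791 = 3.2791%.

3.2791%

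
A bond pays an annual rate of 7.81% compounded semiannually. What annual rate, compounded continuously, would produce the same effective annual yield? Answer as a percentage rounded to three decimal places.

7.661%

EAR = (1 + 0.0781/2)^2 − 1 = 0.079625.
Equivalent continuous rate: r = ln(1 + 0.079625) = 0.076614 = 7.661%.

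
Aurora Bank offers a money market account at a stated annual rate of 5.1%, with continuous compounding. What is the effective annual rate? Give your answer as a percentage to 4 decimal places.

With continuous compounding, EAR = e^0.051 − 1.
e^0.051 = 1.052323, so EAR = 0.052323 = 5.2323%.

5.2323%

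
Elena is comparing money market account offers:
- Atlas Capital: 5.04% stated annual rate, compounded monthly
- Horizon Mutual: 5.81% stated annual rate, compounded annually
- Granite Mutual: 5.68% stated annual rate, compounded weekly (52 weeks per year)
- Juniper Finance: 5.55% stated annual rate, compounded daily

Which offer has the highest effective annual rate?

Granite Mutual

Atlas Capital: (1 + 0.0504/12)^12 − 1 = 5.158%
Horizon Mutual: compounded annually, EAR = 5.810%
Granite Mutual: (1 + 0.0568/52)^52 − 1 = 5.841%
Juniper Finance: (1 + 0.0555/365)^365 − 1 = 5.706%
The highest effective annual rate is Granite Mutual at 5.841%.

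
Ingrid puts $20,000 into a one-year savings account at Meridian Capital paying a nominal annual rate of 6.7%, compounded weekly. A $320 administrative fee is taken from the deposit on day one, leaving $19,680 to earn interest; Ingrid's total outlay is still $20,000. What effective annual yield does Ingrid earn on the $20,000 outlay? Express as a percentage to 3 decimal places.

5.214%

Value after one year: 19,680 × (1 + 0.067/52)^52 = 19,680 × 1.069249 = $21,042.83.
Effective yield on the $20,000 outlay: 21,042.83 / 20,000 − 1 = 0.052141 = 5.214%.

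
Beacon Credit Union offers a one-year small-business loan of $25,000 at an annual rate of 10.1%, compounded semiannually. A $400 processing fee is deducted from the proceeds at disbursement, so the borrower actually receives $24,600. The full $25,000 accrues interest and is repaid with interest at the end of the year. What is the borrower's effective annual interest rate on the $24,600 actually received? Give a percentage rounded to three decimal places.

Amount owed after one year: 25,000 × (1 + 0.101/2)^2 = 25,000 × 1.103550 = $27,588.76.
Effective rate on net proceeds: 27,588.76 / 24,600 − 1 = 0.121494 = 12.149%.

12.149%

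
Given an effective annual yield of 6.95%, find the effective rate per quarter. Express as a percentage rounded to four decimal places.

1.6940%

The per-quarter rate i satisfies (1 + i)^4 = 1 + 0.0695.
i = 1.0695^(1/4) − 1 = 0.0169397 = 1.6940%.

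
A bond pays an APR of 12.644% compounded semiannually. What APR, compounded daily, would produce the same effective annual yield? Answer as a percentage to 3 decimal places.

12.262%

EAR = (1 + 0.12644/2)^2 − 1 = 0.130437.
Solve (1 + r/365)^365 = 1.130437: r/365 = 1.130437^(1/365) − 1 = 0.000336, so r = 0.122625 = 12.262%.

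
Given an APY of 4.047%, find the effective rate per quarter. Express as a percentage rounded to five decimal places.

0.99675%

The per-quarter rate i satisfies (1 + i)^4 = 1 + 0.04047.
i = 1.04047^(1/4) − 1 = 0.0099675 = 0.99675%.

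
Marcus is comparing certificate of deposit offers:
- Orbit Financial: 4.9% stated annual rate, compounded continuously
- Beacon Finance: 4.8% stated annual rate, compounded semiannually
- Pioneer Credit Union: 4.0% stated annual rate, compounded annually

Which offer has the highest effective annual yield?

Orbit Financial

Orbit Financial: e^0.049 − 1 = 5.022%
Beacon Finance: (1 + 0.048/2)^2 − 1 = 4.858%
Pioneer Credit Union: compounded annually, EAR = 4.000%
The highest effective annual rate is Orbit Financial at 5.022%.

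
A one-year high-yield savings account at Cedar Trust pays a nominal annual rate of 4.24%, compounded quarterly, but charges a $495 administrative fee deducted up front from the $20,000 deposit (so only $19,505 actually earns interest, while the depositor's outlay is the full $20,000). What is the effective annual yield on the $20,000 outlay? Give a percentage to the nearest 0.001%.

Value after one year: 19,505 × (1 + 0.0424/4)^4 = 19,505 × 1.043079 = $20,345.25.
Effective yield on the $20,000 outlay: 20,345.25 / 20,000 − 1 = 0.017263 = 1.726%.

1.726%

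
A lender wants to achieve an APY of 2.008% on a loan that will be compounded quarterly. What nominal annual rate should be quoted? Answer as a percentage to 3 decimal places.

(1 + r/4)^4 − 1 = 0.02008, so 1 + r/4 = 1.02008^(1/4).
r/4 = 0.004983, so r = 0.019931 = 1.993%.

1.993%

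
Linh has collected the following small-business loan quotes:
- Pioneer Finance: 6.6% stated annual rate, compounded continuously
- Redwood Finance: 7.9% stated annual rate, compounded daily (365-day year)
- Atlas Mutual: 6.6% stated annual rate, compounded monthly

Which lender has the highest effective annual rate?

Pioneer Finance: e^0.066 − 1 = 6.823%
Redwood Finance: (1 + 0.079/365)^365 − 1 = 8.220%
Atlas Mutual: (1 + 0.066/12)^12 − 1 = 6.803%
The highest effective annual rate is Redwood Finance at 8.220%.

Redwood Finance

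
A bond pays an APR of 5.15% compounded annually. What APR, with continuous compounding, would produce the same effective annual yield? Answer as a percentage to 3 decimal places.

5.022%

Compounded annually, EAR = nominal = 0.051500.
Equivalent continuous rate: r = ln(1 + 0.051500) = 0.050218 = 5.022%.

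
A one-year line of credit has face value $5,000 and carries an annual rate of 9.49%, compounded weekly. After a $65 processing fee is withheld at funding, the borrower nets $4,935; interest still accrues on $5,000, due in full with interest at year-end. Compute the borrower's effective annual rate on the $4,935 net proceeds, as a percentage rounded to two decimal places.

11.39%

Amount owed after one year: 5,000 × (1 + 0.0949/52)^52 = 5,000 × 1.099454 = $5,497.27.
Effective rate on net proceeds: 5,497.27 / 4,935 − 1 = 0.113935 = 11.39%.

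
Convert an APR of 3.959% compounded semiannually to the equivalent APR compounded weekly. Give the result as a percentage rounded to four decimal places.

EAR = (1 + 0.03959/2)^2 − 1 = 0.039982.
Solve (1 + r/52)^52 = 1.039982: r/52 = 1.039982^(1/52) − 1 = 0.000754, so r = 0.039218 = 3.9218%.

3.9218%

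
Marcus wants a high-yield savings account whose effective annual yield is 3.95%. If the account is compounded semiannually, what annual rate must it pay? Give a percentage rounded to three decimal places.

3.912%

(1 + r/2)^2 − 1 = 0.0395, so 1 + r/2 = 1.0395^(1/2).
r/2 = 0.019559, so r = 0.039117 = 3.912%.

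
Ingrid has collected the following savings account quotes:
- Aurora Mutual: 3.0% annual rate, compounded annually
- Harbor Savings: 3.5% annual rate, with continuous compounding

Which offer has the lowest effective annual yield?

Aurora Mutual

Aurora Mutual: compounded annually, EAR = 3.000%
Harbor Savings: e^0.035 − 1 = 3.562%
The lowest effective annual rate is Aurora Mutual at 3.000%.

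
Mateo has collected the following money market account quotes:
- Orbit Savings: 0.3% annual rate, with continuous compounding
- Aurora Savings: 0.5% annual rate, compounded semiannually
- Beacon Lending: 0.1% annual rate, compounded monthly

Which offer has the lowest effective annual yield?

Beacon Lending

Orbit Savings: e^0.003 − 1 = 0.300%
Aurora Savings: (1 + 0.005/2)^2 − 1 = 0.501%
Beacon Lending: (1 + 0.001/12)^12 − 1 = 0.100%
The lowest effective annual rate is Beacon Lending at 0.100%.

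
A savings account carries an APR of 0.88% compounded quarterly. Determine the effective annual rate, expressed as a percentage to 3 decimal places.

EAR = (1 + 0.0088/4)^4 − 1.
= (1 + 0.002200)^4 − 1 = 1.008829 − 1 = 0.883%.

0.883%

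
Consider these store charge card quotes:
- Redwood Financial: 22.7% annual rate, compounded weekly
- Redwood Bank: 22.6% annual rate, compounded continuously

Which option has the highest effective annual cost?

Redwood Financial: (1 + 0.227/52)^52 − 1 = 25.421%
Redwood Bank: e^0.226 − 1 = 25.358%
The highest effective annual rate is Redwood Financial at 25.421%.

Redwood Financial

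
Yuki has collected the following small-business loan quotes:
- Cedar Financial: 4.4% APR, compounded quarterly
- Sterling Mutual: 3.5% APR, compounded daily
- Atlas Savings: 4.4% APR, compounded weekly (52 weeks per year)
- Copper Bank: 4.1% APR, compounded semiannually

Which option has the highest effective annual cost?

Cedar Financial: (1 + 0.044/4)^4 − 1 = 4.473%
Sterling Mutual: (1 + 0.035/365)^365 − 1 = 3.562%
Atlas Savings: (1 + 0.044/52)^52 − 1 = 4.496%
Copper Bank: (1 + 0.041/2)^2 − 1 = 4.142%
The highest effective annual rate is Atlas Savings at 4.496%.

Atlas Savings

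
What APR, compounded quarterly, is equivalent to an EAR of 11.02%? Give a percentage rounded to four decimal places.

(1 + r/4)^4 − 1 = 0.1102, so 1 + r/4 = 1.1102^(1/4).
r/4 = 0.026480, so r = 0.105918 = 10.5918%.

10.5918%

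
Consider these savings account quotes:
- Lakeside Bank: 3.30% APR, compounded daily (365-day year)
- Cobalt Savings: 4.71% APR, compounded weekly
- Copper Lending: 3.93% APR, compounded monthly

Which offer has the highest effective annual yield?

Lakeside Bank: (1 + 0.0330/365)^365 − 1 = 3.355%
Cobalt Savings: (1 + 0.0471/52)^52 − 1 = 4.820%
Copper Lending: (1 + 0.0393/12)^12 − 1 = 4.002%
The highest effective annual rate is Cobalt Savings at 4.820%.

Cobalt Savings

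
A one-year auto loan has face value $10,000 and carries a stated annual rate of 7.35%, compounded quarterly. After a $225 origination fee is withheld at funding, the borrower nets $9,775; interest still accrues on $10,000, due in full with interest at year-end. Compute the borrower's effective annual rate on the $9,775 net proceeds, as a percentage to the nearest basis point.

10.03%

Amount owed after one year: 10,000 × (1 + 0.0735/4)^4 = 10,000 × 1.075551 = $10,755.51.
Effective rate on net proceeds: 10,755.51 / 9,775 − 1 = 0.100308 = 10.03%.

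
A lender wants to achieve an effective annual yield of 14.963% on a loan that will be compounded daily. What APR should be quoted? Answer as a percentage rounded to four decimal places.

(1 + r/365)^365 − 1 = 0.14963, so 1 + r/365 = 1.14963^(1/365).
r/365 = 0.000382, so r = 0.139467 = 13.9467%.

13.9467%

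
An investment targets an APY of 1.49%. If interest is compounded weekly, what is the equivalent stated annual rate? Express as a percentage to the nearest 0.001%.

(1 + r/52)^52 − 1 = 0.0149, so 1 + r/52 = 1.0149^(1/52).
r/52 = 0.000284, so r = 0.014792 = 1.479%.

1.479%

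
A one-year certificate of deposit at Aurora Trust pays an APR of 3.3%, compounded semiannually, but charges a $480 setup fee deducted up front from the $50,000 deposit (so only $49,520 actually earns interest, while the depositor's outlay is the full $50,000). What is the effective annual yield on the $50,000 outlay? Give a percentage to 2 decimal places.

Value after one year: 49,520 × (1 + 0.033/2)^2 = 49,520 × 1.033272 = $51,167.64.
Effective yield on the $50,000 outlay: 51,167.64 / 50,000 − 1 = 0.023353 = 2.34%.

2.34%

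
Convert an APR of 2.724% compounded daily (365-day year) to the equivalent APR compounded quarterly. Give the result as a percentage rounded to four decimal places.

EAR = (1 + 0.02724/365)^365 − 1 = 0.027613.
Solve (1 + r/4)^4 = 1.027613: r/4 = 1.027613^(1/4) − 1 = 0.006833, so r = 0.027332 = 2.7332%.

2.7332%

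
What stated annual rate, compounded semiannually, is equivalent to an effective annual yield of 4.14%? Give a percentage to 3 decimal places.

(1 + r/2)^2 − 1 = 0.0414, so 1 + r/2 = 1.0414^(1/2).
r/2 = 0.020490, so r = 0.040980 = 4.098%.

4.098%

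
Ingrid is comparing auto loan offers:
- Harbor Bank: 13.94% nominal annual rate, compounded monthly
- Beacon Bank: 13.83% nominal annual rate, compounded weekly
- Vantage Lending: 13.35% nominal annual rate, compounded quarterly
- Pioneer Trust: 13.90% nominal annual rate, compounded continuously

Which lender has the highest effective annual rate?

Pioneer Trust

Harbor Bank: (1 + 0.1394/12)^12 − 1 = 14.866%
Beacon Bank: (1 + 0.1383/52)^52 − 1 = 14.811%
Vantage Lending: (1 + 0.1335/4)^4 − 1 = 14.033%
Pioneer Trust: e^0.1390 − 1 = 14.912%
The highest effective annual rate is Pioneer Trust at 14.912%.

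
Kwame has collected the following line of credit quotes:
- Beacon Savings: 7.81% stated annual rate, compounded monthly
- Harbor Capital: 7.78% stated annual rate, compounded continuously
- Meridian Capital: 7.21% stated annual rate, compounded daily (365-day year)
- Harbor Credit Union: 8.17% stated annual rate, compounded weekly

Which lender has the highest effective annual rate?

Beacon Savings: (1 + 0.0781/12)^12 − 1 = 8.096%
Harbor Capital: e^0.0778 − 1 = 8.091%
Meridian Capital: (1 + 0.0721/365)^365 − 1 = 7.476%
Harbor Credit Union: (1 + 0.0817/52)^52 − 1 = 8.506%
The highest effective annual rate is Harbor Credit Union at 8.506%.

Harbor Credit Union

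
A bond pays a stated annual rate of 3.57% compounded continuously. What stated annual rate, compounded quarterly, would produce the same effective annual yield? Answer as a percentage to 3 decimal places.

EAR under continuous compounding: e^0.0357 − 1 = 0.036345.
Solve (1 + r/4)^4 = 1.036345: r/4 = 1.036345^(1/4) − 1 = 0.008965, so r = 0.035860 = 3.586%.

3.586%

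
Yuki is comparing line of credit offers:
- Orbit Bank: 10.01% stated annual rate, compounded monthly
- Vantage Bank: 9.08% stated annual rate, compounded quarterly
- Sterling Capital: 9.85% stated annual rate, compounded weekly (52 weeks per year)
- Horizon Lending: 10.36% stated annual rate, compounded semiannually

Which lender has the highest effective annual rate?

Horizon Lending

Orbit Bank: (1 + 0.1001/12)^12 − 1 = 10.482%
Vantage Bank: (1 + 0.0908/4)^4 − 1 = 9.394%
Sterling Capital: (1 + 0.0985/52)^52 − 1 = 10.341%
Horizon Lending: (1 + 0.1036/2)^2 − 1 = 10.628%
The highest effective annual rate is Horizon Lending at 10.628%.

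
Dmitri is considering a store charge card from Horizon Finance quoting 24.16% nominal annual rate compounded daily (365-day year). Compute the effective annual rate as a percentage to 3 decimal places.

EAR = (1 + 0.2416/365)^365 − 1.
= (1 + 0.000662)^365 − 1 = 1.273183 − 1 = 27.318%.

27.318%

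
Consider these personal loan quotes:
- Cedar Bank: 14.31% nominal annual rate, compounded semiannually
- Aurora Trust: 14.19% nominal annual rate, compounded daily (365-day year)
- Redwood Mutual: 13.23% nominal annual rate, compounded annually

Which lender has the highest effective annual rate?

Aurora Trust

Cedar Bank: (1 + 0.1431/2)^2 − 1 = 14.822%
Aurora Trust: (1 + 0.1419/365)^365 − 1 = 15.243%
Redwood Mutual: compounded annually, EAR = 13.230%
The highest effective annual rate is Aurora Trust at 15.243%.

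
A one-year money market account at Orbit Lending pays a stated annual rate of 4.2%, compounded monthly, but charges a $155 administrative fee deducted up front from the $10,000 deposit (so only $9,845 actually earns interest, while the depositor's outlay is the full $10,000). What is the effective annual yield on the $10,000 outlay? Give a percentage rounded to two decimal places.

2.67%

Value after one year: 9,845 × (1 + 0.042/12)^12 = 9,845 × 1.042818 = $10,266.54.
Effective yield on the $10,000 outlay: 10,266.54 / 10,000 − 1 = 0.026654 = 2.67%.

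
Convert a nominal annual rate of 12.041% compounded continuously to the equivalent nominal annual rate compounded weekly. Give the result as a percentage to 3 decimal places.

EAR under continuous compounding: e^0.12041 − 1 = 0.127959.
Solve (1 + r/52)^52 = 1.127959: r/52 = 1.127959^(1/52) − 1 = 0.002318, so r = 0.120550 = 12.055%.

12.055%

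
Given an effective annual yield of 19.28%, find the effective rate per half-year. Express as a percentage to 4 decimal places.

The per-half-year rate i satisfies (1 + i)^2 = 1 + 0.1928.
i = 1.1928^(1/2) − 1 = 0.0921538 = 9.2154%.

9.2154%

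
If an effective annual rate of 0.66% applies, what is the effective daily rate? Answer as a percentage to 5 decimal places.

0.00180%

The per-day rate i satisfies (1 + i)^365 = 1 + 0.0066.
i = 1.0066^(1/365) − 1 = 0.0000180 = 0.00180%.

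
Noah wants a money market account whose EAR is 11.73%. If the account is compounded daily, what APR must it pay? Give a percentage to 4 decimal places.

(1 + r/365)^365 − 1 = 0.1173, so 1 + r/365 = 1.1173^(1/365).
r/365 = 0.000304, so r = 0.110932 = 11.0932%.

11.0932%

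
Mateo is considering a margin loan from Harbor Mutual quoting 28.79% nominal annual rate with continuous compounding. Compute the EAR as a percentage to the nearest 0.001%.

With continuous compounding, EAR = e^0.2879 − 1.
e^0.2879 = 1.333624, so EAR = 0.333624 = 33.362%.

33.362%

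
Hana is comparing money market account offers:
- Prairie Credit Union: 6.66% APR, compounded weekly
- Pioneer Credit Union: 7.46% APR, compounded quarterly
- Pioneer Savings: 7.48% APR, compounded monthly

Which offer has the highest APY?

Pioneer Savings

Prairie Credit Union: (1 + 0.0666/52)^52 − 1 = 6.882%
Pioneer Credit Union: (1 + 0.0746/4)^4 − 1 = 7.671%
Pioneer Savings: (1 + 0.0748/12)^12 − 1 = 7.742%
The highest effective annual rate is Pioneer Savings at 7.742%.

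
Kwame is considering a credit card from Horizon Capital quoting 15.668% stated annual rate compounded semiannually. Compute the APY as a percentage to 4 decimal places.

EAR = (1 + 0.15668/2)^2 − 1.
= (1 + 0.078340)^2 − 1 = 1.162817 − 1 = 16.2817%.

16.2817%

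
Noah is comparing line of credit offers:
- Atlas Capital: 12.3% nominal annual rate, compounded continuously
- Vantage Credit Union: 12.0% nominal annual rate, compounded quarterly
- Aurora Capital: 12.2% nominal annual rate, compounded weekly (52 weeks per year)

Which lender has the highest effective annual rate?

Atlas Capital

Atlas Capital: e^0.123 − 1 = 13.088%
Vantage Credit Union: (1 + 0.120/4)^4 − 1 = 12.551%
Aurora Capital: (1 + 0.122/52)^52 − 1 = 12.959%
The highest effective annual rate is Atlas Capital at 13.088%.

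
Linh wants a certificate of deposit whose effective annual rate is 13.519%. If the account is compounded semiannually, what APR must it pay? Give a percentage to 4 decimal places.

(1 + r/2)^2 − 1 = 0.13519, so 1 + r/2 = 1.13519^(1/2).
r/2 = 0.065453, so r = 0.130906 = 13.0906%.

13.0906%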